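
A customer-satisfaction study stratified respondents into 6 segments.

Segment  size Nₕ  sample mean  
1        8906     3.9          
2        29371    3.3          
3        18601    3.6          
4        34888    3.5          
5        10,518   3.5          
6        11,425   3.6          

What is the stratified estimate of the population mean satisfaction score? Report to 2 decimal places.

x̄_st = (Σ Nₕx̄ₕ) / (Σ Nₕ) = (8906·3.9 + 29371·3.3 + 18601·3.6 + 34888·3.5 + 10518·3.5 + 11425·3.6) / 113709
= 398672.3 / 113709 = 3.5061... → 3.51.

3.51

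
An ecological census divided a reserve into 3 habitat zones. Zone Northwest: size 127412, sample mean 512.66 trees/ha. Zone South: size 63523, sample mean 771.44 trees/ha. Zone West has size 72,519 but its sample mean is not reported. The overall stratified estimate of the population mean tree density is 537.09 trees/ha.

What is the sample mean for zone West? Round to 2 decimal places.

Σ Nₕx̄ₕ = N·μ, so 72519·x̄_West = 263454·537.09 − (127412·512.66 + 63523·771.44).
= 141498508.86 − 114323219.04 = 27175289.82.
x̄_West = 27175289.82 / 72519 = 374.7334... → 374.73.

374.73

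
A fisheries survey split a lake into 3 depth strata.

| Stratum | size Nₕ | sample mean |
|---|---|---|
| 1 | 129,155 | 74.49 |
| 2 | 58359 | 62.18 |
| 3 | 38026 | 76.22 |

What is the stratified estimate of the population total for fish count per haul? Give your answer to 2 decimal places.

16147860.29

1: 129155·74.49 = 9620755.95
2: 58359·62.18 = 3628762.62
3: 38026·76.22 = 2898341.72
τ̂ = Σ Nₕx̄ₕ = 16147860.29.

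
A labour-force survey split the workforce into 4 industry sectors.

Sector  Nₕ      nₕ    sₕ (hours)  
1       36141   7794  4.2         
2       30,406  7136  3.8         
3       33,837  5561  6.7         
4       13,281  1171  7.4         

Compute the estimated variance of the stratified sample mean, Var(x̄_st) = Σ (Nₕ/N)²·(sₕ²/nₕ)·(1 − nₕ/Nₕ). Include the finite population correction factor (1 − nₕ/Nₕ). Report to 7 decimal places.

0.0014702

N = 113665. Term for each stratum: Wₕ²sₕ²/nₕ·(1−nₕ/Nₕ).
Var(x̄_st) = 0.0001794700 + 0.0001108191 + 0.0005977960 + 0.0005821407 = 0.0014702258 → 0.0014702.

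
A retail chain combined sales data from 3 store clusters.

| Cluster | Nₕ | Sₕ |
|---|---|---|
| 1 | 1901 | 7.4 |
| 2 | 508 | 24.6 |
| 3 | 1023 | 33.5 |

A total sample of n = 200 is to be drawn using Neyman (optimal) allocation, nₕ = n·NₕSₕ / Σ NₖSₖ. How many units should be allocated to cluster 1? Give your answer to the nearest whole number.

46

1: NₕSₕ = 1901·7.4 = 14067.4
2: NₕSₕ = 508·24.6 = 12496.8
3: NₕSₕ = 1023·33.5 = 34270.5
Σ NₕSₕ = 60834.7.
n_1 = 200·14067.4/60834.7 = 46.248... → 46.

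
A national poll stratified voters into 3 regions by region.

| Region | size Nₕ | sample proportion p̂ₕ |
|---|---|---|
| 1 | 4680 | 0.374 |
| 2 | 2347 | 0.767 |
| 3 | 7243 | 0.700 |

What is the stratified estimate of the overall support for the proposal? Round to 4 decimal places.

N = 4680 + 2347 + 7243 = 14270.
Overall proportion = Σ (Nₕ/N)·p̂ₕ.
Σ Nₕp̂ₕ = 1750.32 + 1800.149 + 5070.1 = 8620.569.
8620.569 / 14270 = 0.604104... → 0.6041.

0.6041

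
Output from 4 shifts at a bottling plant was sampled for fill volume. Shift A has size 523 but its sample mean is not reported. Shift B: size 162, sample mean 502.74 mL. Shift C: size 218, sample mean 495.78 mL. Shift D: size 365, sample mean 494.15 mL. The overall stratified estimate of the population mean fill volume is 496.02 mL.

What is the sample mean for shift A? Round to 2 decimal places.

Σ Nₕx̄ₕ = N·μ, so 523·x̄_A = 1268·496.02 − (162·502.74 + 218·495.78 + 365·494.15).
= 628953.36 − 369888.67 = 259064.69.
x̄_A = 259064.69 / 523 = 495.3436... → 495.34.

495.34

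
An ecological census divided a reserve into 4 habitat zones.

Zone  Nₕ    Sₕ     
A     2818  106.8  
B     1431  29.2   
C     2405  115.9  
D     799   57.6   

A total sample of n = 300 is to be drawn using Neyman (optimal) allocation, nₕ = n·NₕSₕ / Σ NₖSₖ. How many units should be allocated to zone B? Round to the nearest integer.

Σ NₕSₕ = 2818·106.8 + 1431·29.2 + 2405·115.9 + 799·57.6 = 667509.5.
Share for B: 41785.2/667509.5 = 0.06260.
n_B = 300 × 0.06260 = 18.780... → 19.

19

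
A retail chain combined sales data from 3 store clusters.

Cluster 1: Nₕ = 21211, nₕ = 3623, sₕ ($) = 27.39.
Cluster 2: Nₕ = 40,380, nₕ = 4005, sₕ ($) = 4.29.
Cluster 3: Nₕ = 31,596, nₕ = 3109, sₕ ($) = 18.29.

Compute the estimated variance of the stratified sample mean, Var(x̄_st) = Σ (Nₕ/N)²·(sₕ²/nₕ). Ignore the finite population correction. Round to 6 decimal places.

N = 93187. Term for each stratum: Wₕ²sₕ²/nₕ.
Var(x̄_st) = 0.010728212 + 0.000862847 + 0.012369731 = 0.023960790 → 0.023961.

0.023961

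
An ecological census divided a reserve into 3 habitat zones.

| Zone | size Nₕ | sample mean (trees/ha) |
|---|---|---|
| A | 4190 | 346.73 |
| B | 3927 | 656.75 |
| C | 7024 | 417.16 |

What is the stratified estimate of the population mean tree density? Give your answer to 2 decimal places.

459.81

N = 4190 + 3927 + 7024 = 15141.
Overall mean = Σ (Nₕ/N)·x̄ₕ — weight by population share, not a simple average.
Σ Nₕx̄ₕ = 4190·346.73 + 3927·656.75 + 7024·417.16 = 1452798.7 + 2579057.25 + 2930131.84 = 6961987.79.
Divide by N: 6961987.79 / 15141 = 459.8103... → 459.81.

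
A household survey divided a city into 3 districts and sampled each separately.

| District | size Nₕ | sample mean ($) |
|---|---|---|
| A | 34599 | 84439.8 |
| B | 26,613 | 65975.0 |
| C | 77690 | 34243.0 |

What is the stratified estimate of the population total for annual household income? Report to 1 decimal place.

7337663985.2

A: 34599·84439.8 = 2921532640.2
B: 26613·65975.0 = 1755792675
C: 77690·34243.0 = 2660338670
τ̂ = Σ Nₕx̄ₕ = 7337663985.2.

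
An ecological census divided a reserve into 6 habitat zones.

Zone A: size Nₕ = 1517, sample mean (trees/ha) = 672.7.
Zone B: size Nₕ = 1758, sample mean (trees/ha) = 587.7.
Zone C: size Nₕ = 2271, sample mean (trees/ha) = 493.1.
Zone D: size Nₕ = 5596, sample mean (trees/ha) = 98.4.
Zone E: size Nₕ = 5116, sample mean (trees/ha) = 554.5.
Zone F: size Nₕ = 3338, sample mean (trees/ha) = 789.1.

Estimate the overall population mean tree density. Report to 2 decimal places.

N = 1517 + 1758 + 2271 + 5596 + 5116 + 3338 = 19596.
Overall mean = Σ (Nₕ/N)·x̄ₕ — weight by population share, not a simple average.
Σ Nₕx̄ₕ = 1517·672.7 + 1758·587.7 + 2271·493.1 + 5596·98.4 + 5116·554.5 + 3338·789.1 = 1020485.9 + 1033176.6 + 1119830.1 + 550646.4 + 2836822 + 2634015.8 = 9194976.8.
Divide by N: 9194976.8 / 19596 = 469.2272... → 469.23.

469.23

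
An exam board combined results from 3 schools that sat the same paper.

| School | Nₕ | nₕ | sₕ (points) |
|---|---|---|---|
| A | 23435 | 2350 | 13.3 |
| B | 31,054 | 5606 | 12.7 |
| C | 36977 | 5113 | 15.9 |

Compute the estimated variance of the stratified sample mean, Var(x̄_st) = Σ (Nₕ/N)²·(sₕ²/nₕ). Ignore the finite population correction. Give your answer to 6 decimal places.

N = 91466. Term for each stratum: Wₕ²sₕ²/nₕ.
Var(x̄_st) = 0.004941354 + 0.003316424 + 0.008080950 = 0.016338728 → 0.016339.

0.016339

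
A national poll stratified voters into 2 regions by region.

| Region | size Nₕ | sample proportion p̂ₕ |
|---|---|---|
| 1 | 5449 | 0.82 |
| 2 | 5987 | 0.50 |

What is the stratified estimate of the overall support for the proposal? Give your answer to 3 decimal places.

0.652

N = 5449 + 5987 = 11436.
Overall proportion = Σ (Nₕ/N)·p̂ₕ.
Σ Nₕp̂ₕ = 4468.18 + 2993.5 = 7461.68.
7461.68 / 11436 = 0.65247... → 0.652.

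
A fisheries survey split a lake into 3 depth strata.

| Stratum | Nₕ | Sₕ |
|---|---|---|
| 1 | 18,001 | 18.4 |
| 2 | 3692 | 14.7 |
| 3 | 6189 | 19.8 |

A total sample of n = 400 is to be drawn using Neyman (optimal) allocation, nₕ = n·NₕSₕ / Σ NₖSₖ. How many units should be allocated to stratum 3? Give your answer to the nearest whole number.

96

1: NₕSₕ = 18001·18.4 = 331218.4
2: NₕSₕ = 3692·14.7 = 54272.4
3: NₕSₕ = 6189·19.8 = 122542.2
Σ NₕSₕ = 508033.
n_3 = 400·122542.2/508033 = 96.484... → 96.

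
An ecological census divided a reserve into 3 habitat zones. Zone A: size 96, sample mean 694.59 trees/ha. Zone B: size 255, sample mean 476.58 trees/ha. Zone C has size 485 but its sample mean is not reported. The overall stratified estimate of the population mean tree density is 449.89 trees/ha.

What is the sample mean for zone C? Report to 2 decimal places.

387.42

Σ Nₕx̄ₕ = N·μ, so 485·x̄_C = 836·449.89 − (96·694.59 + 255·476.58).
= 376108.04 − 188208.54 = 187899.5.
x̄_C = 187899.5 / 485 = 387.4216... → 387.42.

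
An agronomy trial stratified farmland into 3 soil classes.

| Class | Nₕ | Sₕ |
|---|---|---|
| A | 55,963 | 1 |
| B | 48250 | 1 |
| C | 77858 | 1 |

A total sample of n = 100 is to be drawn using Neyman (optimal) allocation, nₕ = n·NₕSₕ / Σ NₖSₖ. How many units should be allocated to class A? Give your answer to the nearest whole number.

A: NₕSₕ = 55963·1 = 55963
B: NₕSₕ = 48250·1 = 48250
C: NₕSₕ = 77858·1 = 77858
Σ NₕSₕ = 182071.
n_A = 100·55963/182071 = 30.737... → 31.

31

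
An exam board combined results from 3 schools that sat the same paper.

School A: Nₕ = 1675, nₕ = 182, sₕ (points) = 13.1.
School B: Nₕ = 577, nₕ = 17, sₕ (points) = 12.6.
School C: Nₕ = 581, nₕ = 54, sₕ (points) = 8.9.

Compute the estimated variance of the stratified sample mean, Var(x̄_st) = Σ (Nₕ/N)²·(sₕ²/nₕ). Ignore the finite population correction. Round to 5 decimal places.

N = 2833. Term for each stratum: Wₕ²sₕ²/nₕ.
Var(x̄_st) = 0.32961554 + 0.38739200 + 0.06169435 = 0.77870188 → 0.77870.

0.77870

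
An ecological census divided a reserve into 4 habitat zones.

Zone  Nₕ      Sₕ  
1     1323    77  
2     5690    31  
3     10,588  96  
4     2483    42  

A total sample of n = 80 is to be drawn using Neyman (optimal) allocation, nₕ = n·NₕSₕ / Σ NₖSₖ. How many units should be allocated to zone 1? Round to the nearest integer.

Σ NₕSₕ = 1323·77 + 5690·31 + 10588·96 + 2483·42 = 1398995.
Share for 1: 101871/1398995 = 0.07282.
n_1 = 80 × 0.07282 = 5.825... → 6.

6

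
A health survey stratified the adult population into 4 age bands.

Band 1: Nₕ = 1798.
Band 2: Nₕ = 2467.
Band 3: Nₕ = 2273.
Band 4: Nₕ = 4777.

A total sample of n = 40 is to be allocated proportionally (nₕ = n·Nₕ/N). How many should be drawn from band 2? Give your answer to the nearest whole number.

9

N = 1798 + 2467 + 2273 + 4777 = 11315.
n_2 = 40·2467/11315 = 8.721... → 9.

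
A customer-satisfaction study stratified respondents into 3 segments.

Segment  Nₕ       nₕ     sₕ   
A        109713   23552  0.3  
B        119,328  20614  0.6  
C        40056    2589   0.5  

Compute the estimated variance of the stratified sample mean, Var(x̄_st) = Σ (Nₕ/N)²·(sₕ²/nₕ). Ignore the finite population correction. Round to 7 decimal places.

N = 269097; Wₕ = Nₕ/N.
segment A: (109713/269097)²·0.3²/23552 = 0.0000006352
segment B: (119328/269097)²·0.6²/20614 = 0.0000034341
segment C: (40056/269097)²·0.5²/2589 = 0.0000021396
Sum = 0.0000062088 → 0.0000062.

0.0000062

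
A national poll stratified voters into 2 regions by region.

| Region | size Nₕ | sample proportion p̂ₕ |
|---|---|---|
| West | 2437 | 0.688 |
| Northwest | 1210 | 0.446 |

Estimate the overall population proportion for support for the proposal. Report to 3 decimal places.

N = 2437 + 1210 = 3647.
Overall proportion = Σ (Nₕ/N)·p̂ₕ.
Σ Nₕp̂ₕ = 1676.656 + 539.66 = 2216.316.
2216.316 / 3647 = 0.60771... → 0.608.

0.608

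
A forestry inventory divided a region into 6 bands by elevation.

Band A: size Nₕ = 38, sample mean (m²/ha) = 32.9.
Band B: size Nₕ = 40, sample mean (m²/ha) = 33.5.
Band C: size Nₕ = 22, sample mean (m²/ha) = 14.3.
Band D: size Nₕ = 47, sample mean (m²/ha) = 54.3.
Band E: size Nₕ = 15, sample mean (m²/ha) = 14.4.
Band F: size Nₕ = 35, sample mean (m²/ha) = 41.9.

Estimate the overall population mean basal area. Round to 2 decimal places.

36.24

x̄_st = (Σ Nₕx̄ₕ) / (Σ Nₕ) = (38·32.9 + 40·33.5 + 22·14.3 + 47·54.3 + 15·14.4 + 35·41.9) / 197
= 7139.4 / 197 = 36.2406... → 36.24.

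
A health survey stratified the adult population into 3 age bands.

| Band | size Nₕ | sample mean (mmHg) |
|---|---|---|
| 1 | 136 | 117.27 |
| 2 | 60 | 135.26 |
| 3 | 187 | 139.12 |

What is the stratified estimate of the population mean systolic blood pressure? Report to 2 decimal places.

130.76

N = 136 + 60 + 187 = 383.
The stratified mean weights each stratum mean by its population share Nₕ/N.
Σ Nₕx̄ₕ = 136·117.27 + 60·135.26 + 187·139.12 = 15948.72 + 8115.6 + 26015.44 = 50079.76.
Divide by N: 50079.76 / 383 = 130.7566... → 130.76.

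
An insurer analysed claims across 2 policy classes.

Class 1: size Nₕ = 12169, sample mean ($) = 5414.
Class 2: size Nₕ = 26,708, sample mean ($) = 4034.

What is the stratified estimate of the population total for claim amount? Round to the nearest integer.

Estimate total by summing Nₕ·x̄ₕ over strata.
12169·5414 + 26708·4034 = 65882966 + 107740072 = 173623038.

173623038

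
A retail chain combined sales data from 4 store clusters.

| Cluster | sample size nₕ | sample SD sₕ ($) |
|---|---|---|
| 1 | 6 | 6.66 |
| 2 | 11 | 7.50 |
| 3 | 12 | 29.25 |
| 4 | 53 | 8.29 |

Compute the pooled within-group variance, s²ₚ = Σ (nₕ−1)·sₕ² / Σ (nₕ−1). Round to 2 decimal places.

176.53

Degrees of freedom: 5 + 10 + 11 + 52 = 78.
Σ(nₕ−1)sₕ² = 5·44.3556 + 10·56.25 + 11·855.5625 + 52·68.7241 = 13769.1187.
s²ₚ = 13769.1187 / 78 = 176.5272... → 176.53.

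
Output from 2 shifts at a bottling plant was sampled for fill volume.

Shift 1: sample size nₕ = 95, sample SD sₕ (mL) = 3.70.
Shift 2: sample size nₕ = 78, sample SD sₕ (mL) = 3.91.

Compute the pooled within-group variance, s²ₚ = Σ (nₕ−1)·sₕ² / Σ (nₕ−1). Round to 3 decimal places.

14.410

Degrees of freedom: 94 + 77 = 171.
Σ(nₕ−1)sₕ² = 94·13.69 + 77·15.2881 = 2464.0437.
s²ₚ = 2464.0437 / 171 = 14.40961... → 14.410.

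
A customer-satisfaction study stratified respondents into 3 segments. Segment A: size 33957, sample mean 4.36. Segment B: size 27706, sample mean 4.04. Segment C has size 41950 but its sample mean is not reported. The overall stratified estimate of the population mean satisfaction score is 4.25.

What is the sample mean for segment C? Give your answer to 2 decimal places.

4.30

N = 33957 + 27706 + 41950 = 103613.
Overall total = μ·N = 4.25·103613 = 440355.25.
Subtract the known strata: 33957·4.36 + 27706·4.04 = 259984.76.
Remaining total for segment C: 440355.25 − 259984.76 = 180370.49.
Divide by its size: 180370.49 / 41950 = 4.2997... → 4.30.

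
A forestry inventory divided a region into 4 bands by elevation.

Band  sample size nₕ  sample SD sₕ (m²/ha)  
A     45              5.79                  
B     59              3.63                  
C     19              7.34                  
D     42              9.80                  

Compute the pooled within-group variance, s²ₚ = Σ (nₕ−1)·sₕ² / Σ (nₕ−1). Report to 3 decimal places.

A: (45−1)·5.79² = 44·33.5241 = 1475.0604
B: (59−1)·3.63² = 58·13.1769 = 764.2602
C: (19−1)·7.34² = 18·53.8756 = 969.7608
D: (42−1)·9.80² = 41·96.04 = 3937.64
Numerator = 7146.7214; denominator = Σ(nₕ−1) = 161.
s²ₚ = 7146.7214/161 = 44.38957... → 44.390.

44.390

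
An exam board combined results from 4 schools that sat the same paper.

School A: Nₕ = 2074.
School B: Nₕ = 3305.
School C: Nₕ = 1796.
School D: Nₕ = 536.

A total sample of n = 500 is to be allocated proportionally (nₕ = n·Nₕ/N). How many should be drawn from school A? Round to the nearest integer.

134

Share of school A = 2074/7711 = 0.26897.
Allocate 500 × 0.26897 = 134.483... → 134.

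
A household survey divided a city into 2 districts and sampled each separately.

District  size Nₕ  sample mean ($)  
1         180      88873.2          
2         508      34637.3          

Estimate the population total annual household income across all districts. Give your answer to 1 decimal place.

33592924.4

Population total = Σ Nₕ·x̄ₕ (each stratum's size times its mean).
180·88873.2 + 508·34637.3 = 15997176 + 17595748.4 = 33592924.4.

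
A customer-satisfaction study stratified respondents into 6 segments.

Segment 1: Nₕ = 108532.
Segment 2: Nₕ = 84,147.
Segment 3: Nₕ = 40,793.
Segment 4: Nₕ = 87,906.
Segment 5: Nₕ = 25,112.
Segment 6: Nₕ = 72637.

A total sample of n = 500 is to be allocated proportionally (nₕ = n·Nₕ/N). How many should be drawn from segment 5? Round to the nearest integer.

30

Share of segment 5 = 25112/419127 = 0.05992.
Allocate 500 × 0.05992 = 29.958... → 30.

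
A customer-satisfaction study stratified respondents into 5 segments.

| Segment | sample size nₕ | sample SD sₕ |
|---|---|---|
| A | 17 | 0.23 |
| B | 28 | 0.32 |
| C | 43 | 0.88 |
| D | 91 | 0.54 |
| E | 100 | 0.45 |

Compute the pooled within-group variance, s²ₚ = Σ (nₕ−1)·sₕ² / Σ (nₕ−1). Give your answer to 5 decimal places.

0.30083

Degrees of freedom: 16 + 27 + 42 + 90 + 99 = 274.
Σ(nₕ−1)sₕ² = 16·0.0529 + 27·0.1024 + 42·0.7744 + 90·0.2916 + 99·0.2025 = 82.4275.
s²ₚ = 82.4275 / 274 = 0.3008303... → 0.30083.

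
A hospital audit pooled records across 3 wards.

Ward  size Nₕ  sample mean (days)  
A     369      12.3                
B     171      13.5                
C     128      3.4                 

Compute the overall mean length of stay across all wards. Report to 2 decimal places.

x̄_st = (Σ Nₕx̄ₕ) / (Σ Nₕ) = (369·12.3 + 171·13.5 + 128·3.4) / 668
= 7282.4 / 668 = 10.9018... → 10.90.

10.90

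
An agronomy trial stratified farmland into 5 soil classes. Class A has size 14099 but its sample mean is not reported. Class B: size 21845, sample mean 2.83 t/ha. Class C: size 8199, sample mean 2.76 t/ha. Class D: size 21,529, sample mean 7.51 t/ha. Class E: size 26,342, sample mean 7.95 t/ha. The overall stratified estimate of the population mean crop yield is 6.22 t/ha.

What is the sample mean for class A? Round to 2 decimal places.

Σ Nₕx̄ₕ = N·μ, so 14099·x̄_A = 92014·6.22 − (21845·2.83 + 8199·2.76 + 21529·7.51 + 26342·7.95).
= 572327.08 − 455552.28 = 116774.8.
x̄_A = 116774.8 / 14099 = 8.2825... → 8.28.

8.28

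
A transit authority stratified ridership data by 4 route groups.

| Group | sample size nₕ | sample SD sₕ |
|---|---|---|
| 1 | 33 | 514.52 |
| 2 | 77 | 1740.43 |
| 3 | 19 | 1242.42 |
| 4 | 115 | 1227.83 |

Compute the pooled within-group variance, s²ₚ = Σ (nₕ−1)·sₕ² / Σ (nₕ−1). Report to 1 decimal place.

1: (33−1)·514.52² = 32·264730.8304 = 8471386.5728
2: (77−1)·1740.43² = 76·3029096.5849 = 230211340.4524
3: (19−1)·1242.42² = 18·1543607.4564 = 27784934.2152
4: (115−1)·1227.83² = 114·1507566.5089 = 171862582.0146
Numerator = 438330243.255; denominator = Σ(nₕ−1) = 240.
s²ₚ = 438330243.255/240 = 1826376.014... → 1826376.0.

1826376.0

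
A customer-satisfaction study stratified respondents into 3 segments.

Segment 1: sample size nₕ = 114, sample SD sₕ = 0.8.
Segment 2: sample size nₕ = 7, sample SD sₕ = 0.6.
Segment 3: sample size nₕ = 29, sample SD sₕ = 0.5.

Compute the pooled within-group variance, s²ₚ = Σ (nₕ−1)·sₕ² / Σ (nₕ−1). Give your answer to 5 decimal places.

1: (114−1)·0.8² = 113·0.64 = 72.32
2: (7−1)·0.6² = 6·0.36 = 2.16
3: (29−1)·0.5² = 28·0.25 = 7
Numerator = 81.48; denominator = Σ(nₕ−1) = 147.
s²ₚ = 81.48/147 = 0.5542857... → 0.55429.

0.55429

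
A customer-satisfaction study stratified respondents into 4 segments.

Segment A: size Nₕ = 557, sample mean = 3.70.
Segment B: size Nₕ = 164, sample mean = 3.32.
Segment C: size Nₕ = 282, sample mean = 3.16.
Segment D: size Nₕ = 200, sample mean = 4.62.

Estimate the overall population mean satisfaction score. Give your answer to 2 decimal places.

N = 557 + 164 + 282 + 200 = 1203.
Overall mean = Σ (Nₕ/N)·x̄ₕ — weight by population share, not a simple average.
Σ Nₕx̄ₕ = 557·3.70 + 164·3.32 + 282·3.16 + 200·4.62 = 2060.9 + 544.48 + 891.12 + 924 = 4420.5.
Divide by N: 4420.5 / 1203 = 3.6746... → 3.67.

3.67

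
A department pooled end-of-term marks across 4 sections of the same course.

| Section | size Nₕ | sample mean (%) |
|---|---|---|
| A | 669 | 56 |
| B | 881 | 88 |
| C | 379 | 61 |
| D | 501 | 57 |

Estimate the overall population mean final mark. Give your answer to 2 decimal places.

x̄_st = (Σ Nₕx̄ₕ) / (Σ Nₕ) = (669·56 + 881·88 + 379·61 + 501·57) / 2430
= 166668 / 2430 = 68.5877... → 68.59.

68.59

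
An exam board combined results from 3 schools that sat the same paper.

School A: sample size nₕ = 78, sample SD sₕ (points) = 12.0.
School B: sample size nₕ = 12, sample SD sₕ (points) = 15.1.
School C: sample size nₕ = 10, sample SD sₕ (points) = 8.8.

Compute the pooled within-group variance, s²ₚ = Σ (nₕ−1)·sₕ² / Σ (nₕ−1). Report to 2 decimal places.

Degrees of freedom: 77 + 11 + 9 = 97.
Σ(nₕ−1)sₕ² = 77·144 + 11·228.01 + 9·77.44 = 14293.07.
s²ₚ = 14293.07 / 97 = 147.3512... → 147.35.

147.35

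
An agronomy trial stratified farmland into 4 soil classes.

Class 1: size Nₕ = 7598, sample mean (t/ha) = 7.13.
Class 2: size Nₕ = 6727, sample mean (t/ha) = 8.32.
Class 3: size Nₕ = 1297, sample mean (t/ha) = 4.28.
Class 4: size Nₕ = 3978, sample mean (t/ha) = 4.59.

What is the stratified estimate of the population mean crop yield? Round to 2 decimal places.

N = 7598 + 6727 + 1297 + 3978 = 19600.
Overall mean = Σ (Nₕ/N)·x̄ₕ — weight by population share, not a simple average.
Σ Nₕx̄ₕ = 7598·7.13 + 6727·8.32 + 1297·4.28 + 3978·4.59 = 54173.74 + 55968.64 + 5551.16 + 18259.02 = 133952.56.
Divide by N: 133952.56 / 19600 = 6.8343... → 6.83.

6.83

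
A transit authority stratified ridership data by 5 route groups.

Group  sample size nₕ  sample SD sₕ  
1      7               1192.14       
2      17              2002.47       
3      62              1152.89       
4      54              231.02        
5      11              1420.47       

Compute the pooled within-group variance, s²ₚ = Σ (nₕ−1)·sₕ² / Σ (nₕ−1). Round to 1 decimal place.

Degrees of freedom: 6 + 16 + 61 + 53 + 10 = 146.
Σ(nₕ−1)sₕ² = 6·1421197.7796 + 16·4009886.1009 + 61·1329155.3521 + 53·53370.2404 + 10·2017735.0209 = 176769813.7203.
s²ₚ = 176769813.7203 / 146 = 1210752.149... → 1210752.1.

1210752.1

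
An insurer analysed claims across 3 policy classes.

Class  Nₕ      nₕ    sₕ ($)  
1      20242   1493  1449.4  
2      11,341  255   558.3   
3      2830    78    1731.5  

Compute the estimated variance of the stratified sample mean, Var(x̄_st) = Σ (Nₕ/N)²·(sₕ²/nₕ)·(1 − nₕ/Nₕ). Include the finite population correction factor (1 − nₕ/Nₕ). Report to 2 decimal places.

N = 34413; Wₕ = Nₕ/N.
class 1: (20242/34413)²·1449.4²/1493·(1 − 1493/20242) = 450.92381
class 2: (11341/34413)²·558.3²/255·(1 − 255/11341) = 129.77058
class 3: (2830/34413)²·1731.5²/78·(1 − 78/2830) = 252.77853
Sum = 833.47292 → 833.47.

833.47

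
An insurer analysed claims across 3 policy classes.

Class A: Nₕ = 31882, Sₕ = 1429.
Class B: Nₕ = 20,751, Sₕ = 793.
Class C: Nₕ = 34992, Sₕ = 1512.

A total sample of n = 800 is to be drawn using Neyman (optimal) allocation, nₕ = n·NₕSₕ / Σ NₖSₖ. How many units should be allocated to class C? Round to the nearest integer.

Σ NₕSₕ = 31882·1429 + 20751·793 + 34992·1512 = 114922825.
Share for C: 52907904/114922825 = 0.46038.
n_C = 800 × 0.46038 = 368.302... → 368.

368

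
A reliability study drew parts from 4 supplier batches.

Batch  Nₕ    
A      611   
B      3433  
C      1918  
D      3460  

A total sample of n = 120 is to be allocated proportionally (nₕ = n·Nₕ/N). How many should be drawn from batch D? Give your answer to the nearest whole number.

N = 611 + 3433 + 1918 + 3460 = 9422.
n_D = 120·3460/9422 = 44.067... → 44.

44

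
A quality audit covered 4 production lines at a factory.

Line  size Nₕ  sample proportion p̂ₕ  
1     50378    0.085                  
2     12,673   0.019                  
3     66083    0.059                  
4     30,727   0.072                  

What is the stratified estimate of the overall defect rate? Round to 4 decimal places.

0.0665

N = 50378 + 12673 + 66083 + 30727 = 159861.
Overall proportion = Σ (Nₕ/N)·p̂ₕ.
Σ Nₕp̂ₕ = 4282.13 + 240.787 + 3898.897 + 2212.344 = 10634.158.
10634.158 / 159861 = 0.066521... → 0.0665.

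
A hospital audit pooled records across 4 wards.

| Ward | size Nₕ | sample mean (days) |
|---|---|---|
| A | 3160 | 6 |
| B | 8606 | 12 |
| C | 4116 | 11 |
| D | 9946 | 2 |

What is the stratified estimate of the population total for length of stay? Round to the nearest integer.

Population total = Σ Nₕ·x̄ₕ (each stratum's size times its mean).
3160·6 + 8606·12 + 4116·11 + 9946·2 = 18960 + 103272 + 45276 + 19892 = 187400.

187400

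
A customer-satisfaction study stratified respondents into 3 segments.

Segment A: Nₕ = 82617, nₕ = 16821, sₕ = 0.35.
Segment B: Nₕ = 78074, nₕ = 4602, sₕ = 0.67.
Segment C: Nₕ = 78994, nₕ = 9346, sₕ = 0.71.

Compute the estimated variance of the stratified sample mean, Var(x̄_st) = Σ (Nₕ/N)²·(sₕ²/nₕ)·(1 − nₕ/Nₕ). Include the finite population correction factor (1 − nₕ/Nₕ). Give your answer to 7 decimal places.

0.0000156

N = 239685; Wₕ = Nₕ/N.
segment A: (82617/239685)²·0.35²/16821·(1 − 16821/82617) = 0.0000006891
segment B: (78074/239685)²·0.67²/4602·(1 − 4602/78074) = 0.0000097398
segment C: (78994/239685)²·0.71²/9346·(1 − 9346/78994) = 0.0000051655
Sum = 0.0000155944 → 0.0000156.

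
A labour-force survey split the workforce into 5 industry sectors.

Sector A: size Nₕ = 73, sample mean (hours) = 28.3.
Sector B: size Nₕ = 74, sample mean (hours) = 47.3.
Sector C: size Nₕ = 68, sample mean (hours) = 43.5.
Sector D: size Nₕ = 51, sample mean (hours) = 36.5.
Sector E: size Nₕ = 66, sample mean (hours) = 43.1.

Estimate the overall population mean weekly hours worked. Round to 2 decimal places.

39.85

N = 332; weights Wₕ = Nₕ/N = (0.2199, 0.2229, 0.2048, 0.1536, 0.1988).
x̄_st = Σ Wₕ·x̄ₕ = 0.2199·28.3 + 0.2229·47.3 + 0.2048·43.5 + 0.1536·36.5 + 0.1988·43.1 ≈ 39.85
→ 39.85.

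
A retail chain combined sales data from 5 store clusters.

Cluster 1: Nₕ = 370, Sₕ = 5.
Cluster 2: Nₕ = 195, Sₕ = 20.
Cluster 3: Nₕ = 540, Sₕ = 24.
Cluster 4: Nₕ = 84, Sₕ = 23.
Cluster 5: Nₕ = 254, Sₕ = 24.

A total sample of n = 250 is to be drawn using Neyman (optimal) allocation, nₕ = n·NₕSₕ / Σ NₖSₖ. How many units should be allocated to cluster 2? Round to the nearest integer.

36

1: NₕSₕ = 370·5 = 1850
2: NₕSₕ = 195·20 = 3900
3: NₕSₕ = 540·24 = 12960
4: NₕSₕ = 84·23 = 1932
5: NₕSₕ = 254·24 = 6096
Σ NₕSₕ = 26738.
n_2 = 250·3900/26738 = 36.465... → 36.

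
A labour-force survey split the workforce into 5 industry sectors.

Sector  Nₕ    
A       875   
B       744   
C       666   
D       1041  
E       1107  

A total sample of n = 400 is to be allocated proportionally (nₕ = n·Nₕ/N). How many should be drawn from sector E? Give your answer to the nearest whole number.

N = 875 + 744 + 666 + 1041 + 1107 = 4433.
n_E = 400·1107/4433 = 99.887... → 100.

100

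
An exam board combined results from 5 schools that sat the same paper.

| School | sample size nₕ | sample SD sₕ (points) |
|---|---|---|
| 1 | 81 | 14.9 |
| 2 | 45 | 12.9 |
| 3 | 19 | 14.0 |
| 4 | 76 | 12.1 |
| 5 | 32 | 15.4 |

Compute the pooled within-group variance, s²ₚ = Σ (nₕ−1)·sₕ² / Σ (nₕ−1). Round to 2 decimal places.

Degrees of freedom: 80 + 44 + 18 + 75 + 31 = 248.
Σ(nₕ−1)sₕ² = 80·222.01 + 44·166.41 + 18·196 + 75·146.41 + 31·237.16 = 46943.55.
s²ₚ = 46943.55 / 248 = 189.2885... → 189.29.

189.29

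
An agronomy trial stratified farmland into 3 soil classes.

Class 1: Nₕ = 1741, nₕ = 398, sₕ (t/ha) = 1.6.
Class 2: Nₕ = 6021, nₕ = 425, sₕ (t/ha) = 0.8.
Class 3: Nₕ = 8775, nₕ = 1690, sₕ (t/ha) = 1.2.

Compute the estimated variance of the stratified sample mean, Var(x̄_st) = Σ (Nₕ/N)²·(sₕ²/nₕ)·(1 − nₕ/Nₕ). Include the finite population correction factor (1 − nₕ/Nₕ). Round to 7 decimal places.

0.0004342

N = 16537; Wₕ = Nₕ/N.
class 1: (1741/16537)²·1.6²/398·(1 − 398/1741) = 0.0000549944
class 2: (6021/16537)²·0.8²/425·(1 − 425/6021) = 0.0001855342
class 3: (8775/16537)²·1.2²/1690·(1 − 1690/8775) = 0.0001937088
Sum = 0.0004342373 → 0.0004342.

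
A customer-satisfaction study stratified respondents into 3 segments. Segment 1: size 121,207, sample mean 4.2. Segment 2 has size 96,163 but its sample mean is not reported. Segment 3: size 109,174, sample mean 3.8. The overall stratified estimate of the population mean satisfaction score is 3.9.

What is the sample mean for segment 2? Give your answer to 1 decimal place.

N = 121207 + 96163 + 109174 = 326544.
Overall total = μ·N = 3.9·326544 = 1273521.6.
Subtract the known strata: 121207·4.2 + 109174·3.8 = 923930.6.
Remaining total for segment 2: 1273521.6 − 923930.6 = 349591.
Divide by its size: 349591 / 96163 = 3.635... → 3.6.

3.6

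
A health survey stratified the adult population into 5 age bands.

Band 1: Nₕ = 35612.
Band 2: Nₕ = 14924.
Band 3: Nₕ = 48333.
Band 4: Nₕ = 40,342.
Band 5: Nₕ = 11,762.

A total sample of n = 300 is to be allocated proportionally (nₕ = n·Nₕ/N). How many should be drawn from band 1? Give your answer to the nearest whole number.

71

Share of band 1 = 35612/150973 = 0.23588.
Allocate 300 × 0.23588 = 70.765... → 71.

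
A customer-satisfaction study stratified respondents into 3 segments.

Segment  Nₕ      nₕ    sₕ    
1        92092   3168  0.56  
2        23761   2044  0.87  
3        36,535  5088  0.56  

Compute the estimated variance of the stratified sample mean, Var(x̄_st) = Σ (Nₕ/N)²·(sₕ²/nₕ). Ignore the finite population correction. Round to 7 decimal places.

0.0000487

N = 152388; Wₕ = Nₕ/N.
segment 1: (92092/152388)²·0.56²/3168 = 0.0000361521
segment 2: (23761/152388)²·0.87²/2044 = 0.0000090030
segment 3: (36535/152388)²·0.56²/5088 = 0.0000035428
Sum = 0.0000486978 → 0.0000487.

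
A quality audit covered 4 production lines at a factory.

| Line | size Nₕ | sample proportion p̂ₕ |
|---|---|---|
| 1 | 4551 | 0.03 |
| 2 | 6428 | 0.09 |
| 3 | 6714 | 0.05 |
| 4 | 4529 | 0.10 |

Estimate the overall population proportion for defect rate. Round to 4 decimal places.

0.0677

N = 4551 + 6428 + 6714 + 4529 = 22222.
Overall proportion = Σ (Nₕ/N)·p̂ₕ.
Σ Nₕp̂ₕ = 136.53 + 578.52 + 335.7 + 452.9 = 1503.65.
1503.65 / 22222 = 0.067665... → 0.0677.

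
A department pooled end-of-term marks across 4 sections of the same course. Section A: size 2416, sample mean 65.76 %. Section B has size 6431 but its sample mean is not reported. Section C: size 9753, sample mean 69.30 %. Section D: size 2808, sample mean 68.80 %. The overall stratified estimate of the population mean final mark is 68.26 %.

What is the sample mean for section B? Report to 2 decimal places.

N = 2416 + 6431 + 9753 + 2808 = 21408.
Overall total = μ·N = 68.26·21408 = 1461310.08.
Subtract the known strata: 2416·65.76 + 9753·69.30 + 2808·68.80 = 1027949.46.
Remaining total for section B: 1461310.08 − 1027949.46 = 433360.62.
Divide by its size: 433360.62 / 6431 = 67.3862... → 67.39.

67.39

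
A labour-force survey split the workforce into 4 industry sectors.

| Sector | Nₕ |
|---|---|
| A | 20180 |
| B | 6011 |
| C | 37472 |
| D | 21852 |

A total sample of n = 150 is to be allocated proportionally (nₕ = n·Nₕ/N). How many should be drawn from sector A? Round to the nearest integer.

N = 20180 + 6011 + 37472 + 21852 = 85515.
n_A = 150·20180/85515 = 35.397... → 35.

35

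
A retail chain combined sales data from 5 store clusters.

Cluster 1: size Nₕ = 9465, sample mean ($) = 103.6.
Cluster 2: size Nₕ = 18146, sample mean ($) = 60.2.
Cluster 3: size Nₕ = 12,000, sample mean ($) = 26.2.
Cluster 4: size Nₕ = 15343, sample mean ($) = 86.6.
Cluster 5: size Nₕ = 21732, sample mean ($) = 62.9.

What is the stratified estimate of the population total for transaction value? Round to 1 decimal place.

1: 9465·103.6 = 980574
2: 18146·60.2 = 1092389.2
3: 12000·26.2 = 314400
4: 15343·86.6 = 1328703.8
5: 21732·62.9 = 1366942.8
τ̂ = Σ Nₕx̄ₕ = 5083009.8.

5083009.8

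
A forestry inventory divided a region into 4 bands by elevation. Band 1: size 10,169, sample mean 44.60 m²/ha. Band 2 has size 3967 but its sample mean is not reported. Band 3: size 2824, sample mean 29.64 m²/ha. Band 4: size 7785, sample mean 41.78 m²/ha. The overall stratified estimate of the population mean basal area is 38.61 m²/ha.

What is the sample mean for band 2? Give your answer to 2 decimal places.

N = 10169 + 3967 + 2824 + 7785 = 24745.
Overall total = μ·N = 38.61·24745 = 955404.45.
Subtract the known strata: 10169·44.60 + 2824·29.64 + 7785·41.78 = 862498.06.
Remaining total for band 2: 955404.45 − 862498.06 = 92906.39.
Divide by its size: 92906.39 / 3967 = 23.4198... → 23.42.

23.42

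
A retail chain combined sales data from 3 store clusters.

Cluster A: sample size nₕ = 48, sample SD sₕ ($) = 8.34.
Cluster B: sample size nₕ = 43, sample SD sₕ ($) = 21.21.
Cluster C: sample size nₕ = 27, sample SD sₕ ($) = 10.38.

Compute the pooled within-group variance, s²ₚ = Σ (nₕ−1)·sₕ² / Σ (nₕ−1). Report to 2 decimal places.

Degrees of freedom: 47 + 42 + 26 = 115.
Σ(nₕ−1)sₕ² = 47·69.5556 + 42·449.8641 + 26·107.7444 = 24964.7598.
s²ₚ = 24964.7598 / 115 = 217.0849... → 217.08.

217.08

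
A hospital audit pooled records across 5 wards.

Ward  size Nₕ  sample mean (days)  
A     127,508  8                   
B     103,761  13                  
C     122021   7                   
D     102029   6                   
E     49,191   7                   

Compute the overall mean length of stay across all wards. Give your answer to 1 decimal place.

x̄_st = (Σ Nₕx̄ₕ) / (Σ Nₕ) = (127508·8 + 103761·13 + 122021·7 + 102029·6 + 49191·7) / 504510
= 4179615 / 504510 = 8.285... → 8.3.

8.3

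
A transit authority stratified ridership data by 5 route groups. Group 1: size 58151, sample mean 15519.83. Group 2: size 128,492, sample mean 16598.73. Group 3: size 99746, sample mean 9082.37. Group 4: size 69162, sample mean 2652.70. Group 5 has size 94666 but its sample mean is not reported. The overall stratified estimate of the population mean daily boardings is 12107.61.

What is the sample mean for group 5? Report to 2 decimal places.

14010.92

N = 58151 + 128492 + 99746 + 69162 + 94666 = 450217.
Overall total = μ·N = 12107.61·450217 = 5451051851.37.
Subtract the known strata: 58151·15519.83 + 128492·16598.73 + 99746·9082.37 + 69162·2652.70 = 4124693764.91.
Remaining total for group 5: 5451051851.37 − 4124693764.91 = 1326358086.46.
Divide by its size: 1326358086.46 / 94666 = 14010.9235... → 14010.92.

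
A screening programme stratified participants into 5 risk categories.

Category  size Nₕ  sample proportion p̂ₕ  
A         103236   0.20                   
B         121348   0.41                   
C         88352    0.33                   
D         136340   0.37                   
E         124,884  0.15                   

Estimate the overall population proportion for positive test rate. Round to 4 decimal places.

0.2939

Wₕ = Nₕ/N with N = 574160: 0.1798, 0.2113, 0.1539, 0.2375, 0.2175.
p̂_st = 0.1798·0.20 + 0.2113·0.41 + 0.1539·0.33 + 0.2375·0.37 + 0.2175·0.15 ≈ 0.293881... → 0.2939.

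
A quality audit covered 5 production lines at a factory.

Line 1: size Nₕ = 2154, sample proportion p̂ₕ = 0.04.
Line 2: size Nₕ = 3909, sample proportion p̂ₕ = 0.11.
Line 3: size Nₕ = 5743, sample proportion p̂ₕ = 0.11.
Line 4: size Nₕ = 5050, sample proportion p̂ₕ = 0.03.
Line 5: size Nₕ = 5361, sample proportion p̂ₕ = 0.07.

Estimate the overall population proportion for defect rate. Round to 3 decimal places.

0.075

N = 2154 + 3909 + 5743 + 5050 + 5361 = 22217.
Overall proportion = Σ (Nₕ/N)·p̂ₕ.
Σ Nₕp̂ₕ = 86.16 + 429.99 + 631.73 + 151.5 + 375.27 = 1674.65.
1674.65 / 22217 = 0.07538... → 0.075.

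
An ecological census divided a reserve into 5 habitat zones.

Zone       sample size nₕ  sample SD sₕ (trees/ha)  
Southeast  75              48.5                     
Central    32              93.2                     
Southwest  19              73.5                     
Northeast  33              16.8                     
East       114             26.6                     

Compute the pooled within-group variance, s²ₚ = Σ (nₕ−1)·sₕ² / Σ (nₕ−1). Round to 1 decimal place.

2349.1

Degrees of freedom: 74 + 31 + 18 + 32 + 113 = 268.
Σ(nₕ−1)sₕ² = 74·2352.25 + 31·8686.24 + 18·5402.25 + 32·282.24 + 113·707.56 = 629566.4.
s²ₚ = 629566.4 / 268 = 2349.128... → 2349.1.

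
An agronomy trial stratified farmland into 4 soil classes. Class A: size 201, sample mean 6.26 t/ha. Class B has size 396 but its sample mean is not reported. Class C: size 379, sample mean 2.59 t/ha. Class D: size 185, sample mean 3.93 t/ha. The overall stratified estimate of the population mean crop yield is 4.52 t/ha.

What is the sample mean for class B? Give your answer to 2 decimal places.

5.76

Σ Nₕx̄ₕ = N·μ, so 396·x̄_B = 1161·4.52 − (201·6.26 + 379·2.59 + 185·3.93).
= 5247.72 − 2966.92 = 2280.8.
x̄_B = 2280.8 / 396 = 5.7596... → 5.76.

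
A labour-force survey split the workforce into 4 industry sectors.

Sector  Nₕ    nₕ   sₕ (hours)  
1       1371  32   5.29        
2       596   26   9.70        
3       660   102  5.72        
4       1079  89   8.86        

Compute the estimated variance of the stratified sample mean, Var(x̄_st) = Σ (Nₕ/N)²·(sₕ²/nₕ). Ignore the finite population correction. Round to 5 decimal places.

0.29822

N = 3706. Term for each stratum: Wₕ²sₕ²/nₕ.
Var(x̄_st) = 0.11968107 + 0.09359482 + 0.01017347 + 0.07476692 = 0.29821627 → 0.29822.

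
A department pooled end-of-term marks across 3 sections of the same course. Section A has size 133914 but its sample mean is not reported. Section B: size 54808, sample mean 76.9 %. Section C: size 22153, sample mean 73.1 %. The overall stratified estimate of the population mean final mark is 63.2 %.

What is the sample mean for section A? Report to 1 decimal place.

56.0

N = 133914 + 54808 + 22153 = 210875.
Overall total = μ·N = 63.2·210875 = 13327300.
Subtract the known strata: 54808·76.9 + 22153·73.1 = 5834119.5.
Remaining total for section A: 13327300 − 5834119.5 = 7493180.5.
Divide by its size: 7493180.5 / 133914 = 55.955... → 56.0.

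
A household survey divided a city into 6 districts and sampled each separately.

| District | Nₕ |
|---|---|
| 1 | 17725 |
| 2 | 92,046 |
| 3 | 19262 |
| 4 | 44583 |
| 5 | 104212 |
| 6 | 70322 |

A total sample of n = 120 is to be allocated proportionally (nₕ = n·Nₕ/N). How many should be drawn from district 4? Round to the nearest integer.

15

N = 17725 + 92046 + 19262 + 44583 + 104212 + 70322 = 348150.
n_4 = 120·44583/348150 = 15.367... → 15.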